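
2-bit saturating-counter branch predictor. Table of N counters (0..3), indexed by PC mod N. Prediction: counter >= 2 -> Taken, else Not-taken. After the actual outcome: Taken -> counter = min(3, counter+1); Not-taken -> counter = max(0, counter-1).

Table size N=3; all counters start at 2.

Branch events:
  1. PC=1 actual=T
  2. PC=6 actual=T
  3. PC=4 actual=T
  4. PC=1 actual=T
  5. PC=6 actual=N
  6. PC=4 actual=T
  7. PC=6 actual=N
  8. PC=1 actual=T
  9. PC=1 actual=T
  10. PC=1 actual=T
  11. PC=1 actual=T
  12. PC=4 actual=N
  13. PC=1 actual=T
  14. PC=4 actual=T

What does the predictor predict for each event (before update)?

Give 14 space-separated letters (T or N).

Ev 1: PC=1 idx=1 pred=T actual=T -> ctr[1]=3
Ev 2: PC=6 idx=0 pred=T actual=T -> ctr[0]=3
Ev 3: PC=4 idx=1 pred=T actual=T -> ctr[1]=3
Ev 4: PC=1 idx=1 pred=T actual=T -> ctr[1]=3
Ev 5: PC=6 idx=0 pred=T actual=N -> ctr[0]=2
Ev 6: PC=4 idx=1 pred=T actual=T -> ctr[1]=3
Ev 7: PC=6 idx=0 pred=T actual=N -> ctr[0]=1
Ev 8: PC=1 idx=1 pred=T actual=T -> ctr[1]=3
Ev 9: PC=1 idx=1 pred=T actual=T -> ctr[1]=3
Ev 10: PC=1 idx=1 pred=T actual=T -> ctr[1]=3
Ev 11: PC=1 idx=1 pred=T actual=T -> ctr[1]=3
Ev 12: PC=4 idx=1 pred=T actual=N -> ctr[1]=2
Ev 13: PC=1 idx=1 pred=T actual=T -> ctr[1]=3
Ev 14: PC=4 idx=1 pred=T actual=T -> ctr[1]=3

Answer: T T T T T T T T T T T T T T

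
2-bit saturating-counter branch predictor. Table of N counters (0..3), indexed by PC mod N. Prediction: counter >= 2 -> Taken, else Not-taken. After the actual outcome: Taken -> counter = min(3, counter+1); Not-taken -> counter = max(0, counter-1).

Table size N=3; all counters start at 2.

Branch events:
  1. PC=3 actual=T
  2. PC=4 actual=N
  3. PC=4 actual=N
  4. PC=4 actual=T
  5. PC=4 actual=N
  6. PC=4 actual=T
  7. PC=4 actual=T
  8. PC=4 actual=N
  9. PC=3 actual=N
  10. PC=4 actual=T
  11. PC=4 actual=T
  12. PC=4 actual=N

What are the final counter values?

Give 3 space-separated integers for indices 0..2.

Answer: 2 2 2

Derivation:
Ev 1: PC=3 idx=0 pred=T actual=T -> ctr[0]=3
Ev 2: PC=4 idx=1 pred=T actual=N -> ctr[1]=1
Ev 3: PC=4 idx=1 pred=N actual=N -> ctr[1]=0
Ev 4: PC=4 idx=1 pred=N actual=T -> ctr[1]=1
Ev 5: PC=4 idx=1 pred=N actual=N -> ctr[1]=0
Ev 6: PC=4 idx=1 pred=N actual=T -> ctr[1]=1
Ev 7: PC=4 idx=1 pred=N actual=T -> ctr[1]=2
Ev 8: PC=4 idx=1 pred=T actual=N -> ctr[1]=1
Ev 9: PC=3 idx=0 pred=T actual=N -> ctr[0]=2
Ev 10: PC=4 idx=1 pred=N actual=T -> ctr[1]=2
Ev 11: PC=4 idx=1 pred=T actual=T -> ctr[1]=3
Ev 12: PC=4 idx=1 pred=T actual=N -> ctr[1]=2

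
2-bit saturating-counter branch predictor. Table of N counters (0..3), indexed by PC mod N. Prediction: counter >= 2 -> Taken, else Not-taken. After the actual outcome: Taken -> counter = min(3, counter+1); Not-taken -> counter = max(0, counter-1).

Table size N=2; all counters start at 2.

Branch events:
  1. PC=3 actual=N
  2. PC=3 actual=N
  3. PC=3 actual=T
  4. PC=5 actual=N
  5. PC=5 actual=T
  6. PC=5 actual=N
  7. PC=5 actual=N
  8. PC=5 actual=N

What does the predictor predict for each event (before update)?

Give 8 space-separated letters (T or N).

Ev 1: PC=3 idx=1 pred=T actual=N -> ctr[1]=1
Ev 2: PC=3 idx=1 pred=N actual=N -> ctr[1]=0
Ev 3: PC=3 idx=1 pred=N actual=T -> ctr[1]=1
Ev 4: PC=5 idx=1 pred=N actual=N -> ctr[1]=0
Ev 5: PC=5 idx=1 pred=N actual=T -> ctr[1]=1
Ev 6: PC=5 idx=1 pred=N actual=N -> ctr[1]=0
Ev 7: PC=5 idx=1 pred=N actual=N -> ctr[1]=0
Ev 8: PC=5 idx=1 pred=N actual=N -> ctr[1]=0

Answer: T N N N N N N N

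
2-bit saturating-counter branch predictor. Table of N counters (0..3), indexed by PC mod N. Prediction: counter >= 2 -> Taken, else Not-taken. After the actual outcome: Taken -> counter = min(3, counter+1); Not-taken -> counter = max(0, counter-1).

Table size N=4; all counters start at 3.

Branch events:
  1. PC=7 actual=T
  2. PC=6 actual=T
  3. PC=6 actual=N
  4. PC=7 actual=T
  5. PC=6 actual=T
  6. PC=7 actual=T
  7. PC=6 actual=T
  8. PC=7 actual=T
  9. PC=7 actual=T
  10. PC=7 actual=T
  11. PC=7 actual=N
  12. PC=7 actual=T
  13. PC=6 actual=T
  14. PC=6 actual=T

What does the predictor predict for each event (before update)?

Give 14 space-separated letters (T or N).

Ev 1: PC=7 idx=3 pred=T actual=T -> ctr[3]=3
Ev 2: PC=6 idx=2 pred=T actual=T -> ctr[2]=3
Ev 3: PC=6 idx=2 pred=T actual=N -> ctr[2]=2
Ev 4: PC=7 idx=3 pred=T actual=T -> ctr[3]=3
Ev 5: PC=6 idx=2 pred=T actual=T -> ctr[2]=3
Ev 6: PC=7 idx=3 pred=T actual=T -> ctr[3]=3
Ev 7: PC=6 idx=2 pred=T actual=T -> ctr[2]=3
Ev 8: PC=7 idx=3 pred=T actual=T -> ctr[3]=3
Ev 9: PC=7 idx=3 pred=T actual=T -> ctr[3]=3
Ev 10: PC=7 idx=3 pred=T actual=T -> ctr[3]=3
Ev 11: PC=7 idx=3 pred=T actual=N -> ctr[3]=2
Ev 12: PC=7 idx=3 pred=T actual=T -> ctr[3]=3
Ev 13: PC=6 idx=2 pred=T actual=T -> ctr[2]=3
Ev 14: PC=6 idx=2 pred=T actual=T -> ctr[2]=3

Answer: T T T T T T T T T T T T T T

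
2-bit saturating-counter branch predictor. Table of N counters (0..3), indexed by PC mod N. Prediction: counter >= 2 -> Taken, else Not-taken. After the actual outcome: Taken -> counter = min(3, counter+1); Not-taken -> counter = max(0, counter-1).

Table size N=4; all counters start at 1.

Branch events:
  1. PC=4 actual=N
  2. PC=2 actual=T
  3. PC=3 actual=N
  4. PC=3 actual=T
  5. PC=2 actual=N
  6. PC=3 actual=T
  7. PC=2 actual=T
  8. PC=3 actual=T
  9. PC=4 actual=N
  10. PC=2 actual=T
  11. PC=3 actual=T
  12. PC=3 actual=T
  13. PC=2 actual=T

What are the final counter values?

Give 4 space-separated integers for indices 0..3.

Ev 1: PC=4 idx=0 pred=N actual=N -> ctr[0]=0
Ev 2: PC=2 idx=2 pred=N actual=T -> ctr[2]=2
Ev 3: PC=3 idx=3 pred=N actual=N -> ctr[3]=0
Ev 4: PC=3 idx=3 pred=N actual=T -> ctr[3]=1
Ev 5: PC=2 idx=2 pred=T actual=N -> ctr[2]=1
Ev 6: PC=3 idx=3 pred=N actual=T -> ctr[3]=2
Ev 7: PC=2 idx=2 pred=N actual=T -> ctr[2]=2
Ev 8: PC=3 idx=3 pred=T actual=T -> ctr[3]=3
Ev 9: PC=4 idx=0 pred=N actual=N -> ctr[0]=0
Ev 10: PC=2 idx=2 pred=T actual=T -> ctr[2]=3
Ev 11: PC=3 idx=3 pred=T actual=T -> ctr[3]=3
Ev 12: PC=3 idx=3 pred=T actual=T -> ctr[3]=3
Ev 13: PC=2 idx=2 pred=T actual=T -> ctr[2]=3

Answer: 0 1 3 3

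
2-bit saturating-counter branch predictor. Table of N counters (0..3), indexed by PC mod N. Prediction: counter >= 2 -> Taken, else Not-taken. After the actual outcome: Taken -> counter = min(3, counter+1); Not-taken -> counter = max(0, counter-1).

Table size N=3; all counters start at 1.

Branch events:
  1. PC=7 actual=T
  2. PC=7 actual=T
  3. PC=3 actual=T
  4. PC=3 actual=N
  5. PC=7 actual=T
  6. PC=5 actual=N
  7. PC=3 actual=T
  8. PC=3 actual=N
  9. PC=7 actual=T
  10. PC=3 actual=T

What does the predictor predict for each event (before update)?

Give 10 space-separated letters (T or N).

Ev 1: PC=7 idx=1 pred=N actual=T -> ctr[1]=2
Ev 2: PC=7 idx=1 pred=T actual=T -> ctr[1]=3
Ev 3: PC=3 idx=0 pred=N actual=T -> ctr[0]=2
Ev 4: PC=3 idx=0 pred=T actual=N -> ctr[0]=1
Ev 5: PC=7 idx=1 pred=T actual=T -> ctr[1]=3
Ev 6: PC=5 idx=2 pred=N actual=N -> ctr[2]=0
Ev 7: PC=3 idx=0 pred=N actual=T -> ctr[0]=2
Ev 8: PC=3 idx=0 pred=T actual=N -> ctr[0]=1
Ev 9: PC=7 idx=1 pred=T actual=T -> ctr[1]=3
Ev 10: PC=3 idx=0 pred=N actual=T -> ctr[0]=2

Answer: N T N T T N N T T N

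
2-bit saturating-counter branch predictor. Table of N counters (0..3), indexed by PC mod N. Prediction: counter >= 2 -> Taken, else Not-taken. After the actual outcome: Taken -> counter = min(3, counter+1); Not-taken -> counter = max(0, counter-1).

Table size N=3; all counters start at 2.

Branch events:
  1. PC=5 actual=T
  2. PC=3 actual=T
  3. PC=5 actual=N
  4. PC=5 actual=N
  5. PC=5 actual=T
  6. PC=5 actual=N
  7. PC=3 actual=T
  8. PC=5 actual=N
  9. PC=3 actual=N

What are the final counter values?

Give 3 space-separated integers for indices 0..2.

Ev 1: PC=5 idx=2 pred=T actual=T -> ctr[2]=3
Ev 2: PC=3 idx=0 pred=T actual=T -> ctr[0]=3
Ev 3: PC=5 idx=2 pred=T actual=N -> ctr[2]=2
Ev 4: PC=5 idx=2 pred=T actual=N -> ctr[2]=1
Ev 5: PC=5 idx=2 pred=N actual=T -> ctr[2]=2
Ev 6: PC=5 idx=2 pred=T actual=N -> ctr[2]=1
Ev 7: PC=3 idx=0 pred=T actual=T -> ctr[0]=3
Ev 8: PC=5 idx=2 pred=N actual=N -> ctr[2]=0
Ev 9: PC=3 idx=0 pred=T actual=N -> ctr[0]=2

Answer: 2 2 0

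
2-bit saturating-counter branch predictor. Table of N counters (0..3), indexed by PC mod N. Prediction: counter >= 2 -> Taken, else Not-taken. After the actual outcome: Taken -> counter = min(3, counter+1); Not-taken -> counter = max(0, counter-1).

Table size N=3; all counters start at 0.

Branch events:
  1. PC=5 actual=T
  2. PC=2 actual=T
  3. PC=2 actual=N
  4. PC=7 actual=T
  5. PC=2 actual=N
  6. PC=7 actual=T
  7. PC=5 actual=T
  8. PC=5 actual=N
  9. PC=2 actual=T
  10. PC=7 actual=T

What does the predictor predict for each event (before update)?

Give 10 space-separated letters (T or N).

Ev 1: PC=5 idx=2 pred=N actual=T -> ctr[2]=1
Ev 2: PC=2 idx=2 pred=N actual=T -> ctr[2]=2
Ev 3: PC=2 idx=2 pred=T actual=N -> ctr[2]=1
Ev 4: PC=7 idx=1 pred=N actual=T -> ctr[1]=1
Ev 5: PC=2 idx=2 pred=N actual=N -> ctr[2]=0
Ev 6: PC=7 idx=1 pred=N actual=T -> ctr[1]=2
Ev 7: PC=5 idx=2 pred=N actual=T -> ctr[2]=1
Ev 8: PC=5 idx=2 pred=N actual=N -> ctr[2]=0
Ev 9: PC=2 idx=2 pred=N actual=T -> ctr[2]=1
Ev 10: PC=7 idx=1 pred=T actual=T -> ctr[1]=3

Answer: N N T N N N N N N T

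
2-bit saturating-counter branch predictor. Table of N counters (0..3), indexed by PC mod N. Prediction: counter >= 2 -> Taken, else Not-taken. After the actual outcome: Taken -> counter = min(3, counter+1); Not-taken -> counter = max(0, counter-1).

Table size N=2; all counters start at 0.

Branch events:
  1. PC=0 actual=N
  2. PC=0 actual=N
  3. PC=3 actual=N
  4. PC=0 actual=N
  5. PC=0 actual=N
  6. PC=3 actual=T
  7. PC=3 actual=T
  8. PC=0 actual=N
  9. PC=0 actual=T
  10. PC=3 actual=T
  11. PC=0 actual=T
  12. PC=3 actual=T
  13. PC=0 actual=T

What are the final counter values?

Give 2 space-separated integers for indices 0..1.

Ev 1: PC=0 idx=0 pred=N actual=N -> ctr[0]=0
Ev 2: PC=0 idx=0 pred=N actual=N -> ctr[0]=0
Ev 3: PC=3 idx=1 pred=N actual=N -> ctr[1]=0
Ev 4: PC=0 idx=0 pred=N actual=N -> ctr[0]=0
Ev 5: PC=0 idx=0 pred=N actual=N -> ctr[0]=0
Ev 6: PC=3 idx=1 pred=N actual=T -> ctr[1]=1
Ev 7: PC=3 idx=1 pred=N actual=T -> ctr[1]=2
Ev 8: PC=0 idx=0 pred=N actual=N -> ctr[0]=0
Ev 9: PC=0 idx=0 pred=N actual=T -> ctr[0]=1
Ev 10: PC=3 idx=1 pred=T actual=T -> ctr[1]=3
Ev 11: PC=0 idx=0 pred=N actual=T -> ctr[0]=2
Ev 12: PC=3 idx=1 pred=T actual=T -> ctr[1]=3
Ev 13: PC=0 idx=0 pred=T actual=T -> ctr[0]=3

Answer: 3 3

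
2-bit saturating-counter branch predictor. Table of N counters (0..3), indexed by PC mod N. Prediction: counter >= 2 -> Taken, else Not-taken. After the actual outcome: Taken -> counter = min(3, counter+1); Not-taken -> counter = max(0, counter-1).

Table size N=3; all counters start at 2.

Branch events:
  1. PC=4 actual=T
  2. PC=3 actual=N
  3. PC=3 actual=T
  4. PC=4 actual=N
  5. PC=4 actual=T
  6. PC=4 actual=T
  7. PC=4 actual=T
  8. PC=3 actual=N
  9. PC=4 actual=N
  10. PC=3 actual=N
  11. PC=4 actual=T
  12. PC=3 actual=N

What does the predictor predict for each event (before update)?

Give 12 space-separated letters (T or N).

Answer: T T N T T T T T T N T N

Derivation:
Ev 1: PC=4 idx=1 pred=T actual=T -> ctr[1]=3
Ev 2: PC=3 idx=0 pred=T actual=N -> ctr[0]=1
Ev 3: PC=3 idx=0 pred=N actual=T -> ctr[0]=2
Ev 4: PC=4 idx=1 pred=T actual=N -> ctr[1]=2
Ev 5: PC=4 idx=1 pred=T actual=T -> ctr[1]=3
Ev 6: PC=4 idx=1 pred=T actual=T -> ctr[1]=3
Ev 7: PC=4 idx=1 pred=T actual=T -> ctr[1]=3
Ev 8: PC=3 idx=0 pred=T actual=N -> ctr[0]=1
Ev 9: PC=4 idx=1 pred=T actual=N -> ctr[1]=2
Ev 10: PC=3 idx=0 pred=N actual=N -> ctr[0]=0
Ev 11: PC=4 idx=1 pred=T actual=T -> ctr[1]=3
Ev 12: PC=3 idx=0 pred=N actual=N -> ctr[0]=0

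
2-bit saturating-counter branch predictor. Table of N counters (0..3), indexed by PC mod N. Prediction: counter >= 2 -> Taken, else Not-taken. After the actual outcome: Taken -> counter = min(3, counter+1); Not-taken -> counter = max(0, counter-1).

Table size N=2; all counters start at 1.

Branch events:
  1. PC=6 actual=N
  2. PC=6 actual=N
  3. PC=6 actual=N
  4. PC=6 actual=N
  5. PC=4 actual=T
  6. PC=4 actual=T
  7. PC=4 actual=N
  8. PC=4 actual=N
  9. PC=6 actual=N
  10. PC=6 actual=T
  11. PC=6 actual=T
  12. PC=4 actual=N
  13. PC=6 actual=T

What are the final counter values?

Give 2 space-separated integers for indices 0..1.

Answer: 2 1

Derivation:
Ev 1: PC=6 idx=0 pred=N actual=N -> ctr[0]=0
Ev 2: PC=6 idx=0 pred=N actual=N -> ctr[0]=0
Ev 3: PC=6 idx=0 pred=N actual=N -> ctr[0]=0
Ev 4: PC=6 idx=0 pred=N actual=N -> ctr[0]=0
Ev 5: PC=4 idx=0 pred=N actual=T -> ctr[0]=1
Ev 6: PC=4 idx=0 pred=N actual=T -> ctr[0]=2
Ev 7: PC=4 idx=0 pred=T actual=N -> ctr[0]=1
Ev 8: PC=4 idx=0 pred=N actual=N -> ctr[0]=0
Ev 9: PC=6 idx=0 pred=N actual=N -> ctr[0]=0
Ev 10: PC=6 idx=0 pred=N actual=T -> ctr[0]=1
Ev 11: PC=6 idx=0 pred=N actual=T -> ctr[0]=2
Ev 12: PC=4 idx=0 pred=T actual=N -> ctr[0]=1
Ev 13: PC=6 idx=0 pred=N actual=T -> ctr[0]=2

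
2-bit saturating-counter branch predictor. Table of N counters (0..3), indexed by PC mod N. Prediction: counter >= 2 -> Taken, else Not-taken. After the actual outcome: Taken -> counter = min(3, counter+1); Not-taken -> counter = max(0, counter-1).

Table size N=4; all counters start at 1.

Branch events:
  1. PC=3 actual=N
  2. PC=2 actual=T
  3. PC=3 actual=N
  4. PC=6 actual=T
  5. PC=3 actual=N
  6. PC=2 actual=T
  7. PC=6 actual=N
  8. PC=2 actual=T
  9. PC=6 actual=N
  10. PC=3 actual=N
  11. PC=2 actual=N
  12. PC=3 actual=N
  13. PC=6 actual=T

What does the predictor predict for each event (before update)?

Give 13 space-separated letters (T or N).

Ev 1: PC=3 idx=3 pred=N actual=N -> ctr[3]=0
Ev 2: PC=2 idx=2 pred=N actual=T -> ctr[2]=2
Ev 3: PC=3 idx=3 pred=N actual=N -> ctr[3]=0
Ev 4: PC=6 idx=2 pred=T actual=T -> ctr[2]=3
Ev 5: PC=3 idx=3 pred=N actual=N -> ctr[3]=0
Ev 6: PC=2 idx=2 pred=T actual=T -> ctr[2]=3
Ev 7: PC=6 idx=2 pred=T actual=N -> ctr[2]=2
Ev 8: PC=2 idx=2 pred=T actual=T -> ctr[2]=3
Ev 9: PC=6 idx=2 pred=T actual=N -> ctr[2]=2
Ev 10: PC=3 idx=3 pred=N actual=N -> ctr[3]=0
Ev 11: PC=2 idx=2 pred=T actual=N -> ctr[2]=1
Ev 12: PC=3 idx=3 pred=N actual=N -> ctr[3]=0
Ev 13: PC=6 idx=2 pred=N actual=T -> ctr[2]=2

Answer: N N N T N T T T T N T N N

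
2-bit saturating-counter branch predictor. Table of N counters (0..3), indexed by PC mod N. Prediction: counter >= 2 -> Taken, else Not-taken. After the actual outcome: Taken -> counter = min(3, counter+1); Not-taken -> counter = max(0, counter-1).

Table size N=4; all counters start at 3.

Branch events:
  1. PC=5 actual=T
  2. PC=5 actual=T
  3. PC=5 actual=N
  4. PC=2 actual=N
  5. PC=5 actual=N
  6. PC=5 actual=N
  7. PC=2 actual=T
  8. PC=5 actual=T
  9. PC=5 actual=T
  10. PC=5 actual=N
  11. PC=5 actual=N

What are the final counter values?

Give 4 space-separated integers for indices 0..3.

Answer: 3 0 3 3

Derivation:
Ev 1: PC=5 idx=1 pred=T actual=T -> ctr[1]=3
Ev 2: PC=5 idx=1 pred=T actual=T -> ctr[1]=3
Ev 3: PC=5 idx=1 pred=T actual=N -> ctr[1]=2
Ev 4: PC=2 idx=2 pred=T actual=N -> ctr[2]=2
Ev 5: PC=5 idx=1 pred=T actual=N -> ctr[1]=1
Ev 6: PC=5 idx=1 pred=N actual=N -> ctr[1]=0
Ev 7: PC=2 idx=2 pred=T actual=T -> ctr[2]=3
Ev 8: PC=5 idx=1 pred=N actual=T -> ctr[1]=1
Ev 9: PC=5 idx=1 pred=N actual=T -> ctr[1]=2
Ev 10: PC=5 idx=1 pred=T actual=N -> ctr[1]=1
Ev 11: PC=5 idx=1 pred=N actual=N -> ctr[1]=0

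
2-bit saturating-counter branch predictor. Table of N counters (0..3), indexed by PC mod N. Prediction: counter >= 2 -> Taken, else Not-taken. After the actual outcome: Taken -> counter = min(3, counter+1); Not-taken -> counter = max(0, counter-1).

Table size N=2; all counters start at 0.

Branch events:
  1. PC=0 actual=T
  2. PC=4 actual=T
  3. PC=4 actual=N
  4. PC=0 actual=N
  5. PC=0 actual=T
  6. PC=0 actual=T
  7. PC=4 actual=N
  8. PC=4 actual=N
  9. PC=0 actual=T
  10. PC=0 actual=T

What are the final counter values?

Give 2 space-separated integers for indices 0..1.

Ev 1: PC=0 idx=0 pred=N actual=T -> ctr[0]=1
Ev 2: PC=4 idx=0 pred=N actual=T -> ctr[0]=2
Ev 3: PC=4 idx=0 pred=T actual=N -> ctr[0]=1
Ev 4: PC=0 idx=0 pred=N actual=N -> ctr[0]=0
Ev 5: PC=0 idx=0 pred=N actual=T -> ctr[0]=1
Ev 6: PC=0 idx=0 pred=N actual=T -> ctr[0]=2
Ev 7: PC=4 idx=0 pred=T actual=N -> ctr[0]=1
Ev 8: PC=4 idx=0 pred=N actual=N -> ctr[0]=0
Ev 9: PC=0 idx=0 pred=N actual=T -> ctr[0]=1
Ev 10: PC=0 idx=0 pred=N actual=T -> ctr[0]=2

Answer: 2 0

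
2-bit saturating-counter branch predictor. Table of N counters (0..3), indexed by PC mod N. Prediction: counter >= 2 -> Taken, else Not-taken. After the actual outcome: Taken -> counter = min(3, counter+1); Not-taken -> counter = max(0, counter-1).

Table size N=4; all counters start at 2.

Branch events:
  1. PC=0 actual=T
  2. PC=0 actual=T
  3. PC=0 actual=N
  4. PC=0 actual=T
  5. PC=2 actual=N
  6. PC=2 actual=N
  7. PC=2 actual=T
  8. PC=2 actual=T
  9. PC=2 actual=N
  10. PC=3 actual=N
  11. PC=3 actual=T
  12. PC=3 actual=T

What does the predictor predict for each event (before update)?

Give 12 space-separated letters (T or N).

Ev 1: PC=0 idx=0 pred=T actual=T -> ctr[0]=3
Ev 2: PC=0 idx=0 pred=T actual=T -> ctr[0]=3
Ev 3: PC=0 idx=0 pred=T actual=N -> ctr[0]=2
Ev 4: PC=0 idx=0 pred=T actual=T -> ctr[0]=3
Ev 5: PC=2 idx=2 pred=T actual=N -> ctr[2]=1
Ev 6: PC=2 idx=2 pred=N actual=N -> ctr[2]=0
Ev 7: PC=2 idx=2 pred=N actual=T -> ctr[2]=1
Ev 8: PC=2 idx=2 pred=N actual=T -> ctr[2]=2
Ev 9: PC=2 idx=2 pred=T actual=N -> ctr[2]=1
Ev 10: PC=3 idx=3 pred=T actual=N -> ctr[3]=1
Ev 11: PC=3 idx=3 pred=N actual=T -> ctr[3]=2
Ev 12: PC=3 idx=3 pred=T actual=T -> ctr[3]=3

Answer: T T T T T N N N T T N T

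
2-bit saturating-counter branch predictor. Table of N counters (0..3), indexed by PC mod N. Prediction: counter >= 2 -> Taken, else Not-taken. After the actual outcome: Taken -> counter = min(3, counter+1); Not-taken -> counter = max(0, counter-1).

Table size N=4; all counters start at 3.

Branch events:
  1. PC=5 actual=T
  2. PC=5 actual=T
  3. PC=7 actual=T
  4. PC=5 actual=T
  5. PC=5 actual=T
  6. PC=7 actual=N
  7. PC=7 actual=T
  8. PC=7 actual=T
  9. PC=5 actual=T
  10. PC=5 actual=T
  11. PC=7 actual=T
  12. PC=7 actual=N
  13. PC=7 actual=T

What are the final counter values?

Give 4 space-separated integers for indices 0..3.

Answer: 3 3 3 3

Derivation:
Ev 1: PC=5 idx=1 pred=T actual=T -> ctr[1]=3
Ev 2: PC=5 idx=1 pred=T actual=T -> ctr[1]=3
Ev 3: PC=7 idx=3 pred=T actual=T -> ctr[3]=3
Ev 4: PC=5 idx=1 pred=T actual=T -> ctr[1]=3
Ev 5: PC=5 idx=1 pred=T actual=T -> ctr[1]=3
Ev 6: PC=7 idx=3 pred=T actual=N -> ctr[3]=2
Ev 7: PC=7 idx=3 pred=T actual=T -> ctr[3]=3
Ev 8: PC=7 idx=3 pred=T actual=T -> ctr[3]=3
Ev 9: PC=5 idx=1 pred=T actual=T -> ctr[1]=3
Ev 10: PC=5 idx=1 pred=T actual=T -> ctr[1]=3
Ev 11: PC=7 idx=3 pred=T actual=T -> ctr[3]=3
Ev 12: PC=7 idx=3 pred=T actual=N -> ctr[3]=2
Ev 13: PC=7 idx=3 pred=T actual=T -> ctr[3]=3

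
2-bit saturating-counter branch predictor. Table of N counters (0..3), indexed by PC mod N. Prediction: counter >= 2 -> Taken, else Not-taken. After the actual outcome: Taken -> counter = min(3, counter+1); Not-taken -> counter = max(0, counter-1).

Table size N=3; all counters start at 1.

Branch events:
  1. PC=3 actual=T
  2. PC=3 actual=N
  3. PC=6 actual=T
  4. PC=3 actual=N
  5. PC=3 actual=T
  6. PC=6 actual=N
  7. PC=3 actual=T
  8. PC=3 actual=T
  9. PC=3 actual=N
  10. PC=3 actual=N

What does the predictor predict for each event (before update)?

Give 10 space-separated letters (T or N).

Ev 1: PC=3 idx=0 pred=N actual=T -> ctr[0]=2
Ev 2: PC=3 idx=0 pred=T actual=N -> ctr[0]=1
Ev 3: PC=6 idx=0 pred=N actual=T -> ctr[0]=2
Ev 4: PC=3 idx=0 pred=T actual=N -> ctr[0]=1
Ev 5: PC=3 idx=0 pred=N actual=T -> ctr[0]=2
Ev 6: PC=6 idx=0 pred=T actual=N -> ctr[0]=1
Ev 7: PC=3 idx=0 pred=N actual=T -> ctr[0]=2
Ev 8: PC=3 idx=0 pred=T actual=T -> ctr[0]=3
Ev 9: PC=3 idx=0 pred=T actual=N -> ctr[0]=2
Ev 10: PC=3 idx=0 pred=T actual=N -> ctr[0]=1

Answer: N T N T N T N T T T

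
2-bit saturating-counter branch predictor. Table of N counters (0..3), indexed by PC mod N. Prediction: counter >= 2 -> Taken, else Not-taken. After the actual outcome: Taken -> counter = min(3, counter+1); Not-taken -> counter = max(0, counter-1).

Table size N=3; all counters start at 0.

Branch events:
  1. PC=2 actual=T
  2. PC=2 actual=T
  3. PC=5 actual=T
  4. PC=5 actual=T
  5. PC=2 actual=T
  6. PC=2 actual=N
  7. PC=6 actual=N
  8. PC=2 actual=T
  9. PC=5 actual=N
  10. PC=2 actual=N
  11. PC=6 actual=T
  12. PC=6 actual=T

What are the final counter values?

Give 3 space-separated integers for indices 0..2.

Ev 1: PC=2 idx=2 pred=N actual=T -> ctr[2]=1
Ev 2: PC=2 idx=2 pred=N actual=T -> ctr[2]=2
Ev 3: PC=5 idx=2 pred=T actual=T -> ctr[2]=3
Ev 4: PC=5 idx=2 pred=T actual=T -> ctr[2]=3
Ev 5: PC=2 idx=2 pred=T actual=T -> ctr[2]=3
Ev 6: PC=2 idx=2 pred=T actual=N -> ctr[2]=2
Ev 7: PC=6 idx=0 pred=N actual=N -> ctr[0]=0
Ev 8: PC=2 idx=2 pred=T actual=T -> ctr[2]=3
Ev 9: PC=5 idx=2 pred=T actual=N -> ctr[2]=2
Ev 10: PC=2 idx=2 pred=T actual=N -> ctr[2]=1
Ev 11: PC=6 idx=0 pred=N actual=T -> ctr[0]=1
Ev 12: PC=6 idx=0 pred=N actual=T -> ctr[0]=2

Answer: 2 0 1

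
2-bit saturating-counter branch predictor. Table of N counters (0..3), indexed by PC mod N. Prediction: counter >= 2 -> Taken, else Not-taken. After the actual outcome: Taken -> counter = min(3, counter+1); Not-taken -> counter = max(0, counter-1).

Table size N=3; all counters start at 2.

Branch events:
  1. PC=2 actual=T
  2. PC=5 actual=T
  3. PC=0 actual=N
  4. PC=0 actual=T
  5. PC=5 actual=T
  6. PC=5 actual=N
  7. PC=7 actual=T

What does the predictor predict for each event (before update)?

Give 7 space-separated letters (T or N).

Answer: T T T N T T T

Derivation:
Ev 1: PC=2 idx=2 pred=T actual=T -> ctr[2]=3
Ev 2: PC=5 idx=2 pred=T actual=T -> ctr[2]=3
Ev 3: PC=0 idx=0 pred=T actual=N -> ctr[0]=1
Ev 4: PC=0 idx=0 pred=N actual=T -> ctr[0]=2
Ev 5: PC=5 idx=2 pred=T actual=T -> ctr[2]=3
Ev 6: PC=5 idx=2 pred=T actual=N -> ctr[2]=2
Ev 7: PC=7 idx=1 pred=T actual=T -> ctr[1]=3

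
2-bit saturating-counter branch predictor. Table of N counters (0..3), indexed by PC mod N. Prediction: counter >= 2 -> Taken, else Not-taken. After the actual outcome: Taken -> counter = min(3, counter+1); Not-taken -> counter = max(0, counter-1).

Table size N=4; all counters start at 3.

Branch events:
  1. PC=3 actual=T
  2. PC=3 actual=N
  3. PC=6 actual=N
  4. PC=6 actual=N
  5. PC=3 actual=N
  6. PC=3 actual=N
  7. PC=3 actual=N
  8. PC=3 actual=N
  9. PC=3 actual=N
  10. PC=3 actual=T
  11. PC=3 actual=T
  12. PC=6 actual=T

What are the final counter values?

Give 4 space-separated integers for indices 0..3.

Ev 1: PC=3 idx=3 pred=T actual=T -> ctr[3]=3
Ev 2: PC=3 idx=3 pred=T actual=N -> ctr[3]=2
Ev 3: PC=6 idx=2 pred=T actual=N -> ctr[2]=2
Ev 4: PC=6 idx=2 pred=T actual=N -> ctr[2]=1
Ev 5: PC=3 idx=3 pred=T actual=N -> ctr[3]=1
Ev 6: PC=3 idx=3 pred=N actual=N -> ctr[3]=0
Ev 7: PC=3 idx=3 pred=N actual=N -> ctr[3]=0
Ev 8: PC=3 idx=3 pred=N actual=N -> ctr[3]=0
Ev 9: PC=3 idx=3 pred=N actual=N -> ctr[3]=0
Ev 10: PC=3 idx=3 pred=N actual=T -> ctr[3]=1
Ev 11: PC=3 idx=3 pred=N actual=T -> ctr[3]=2
Ev 12: PC=6 idx=2 pred=N actual=T -> ctr[2]=2

Answer: 3 3 2 2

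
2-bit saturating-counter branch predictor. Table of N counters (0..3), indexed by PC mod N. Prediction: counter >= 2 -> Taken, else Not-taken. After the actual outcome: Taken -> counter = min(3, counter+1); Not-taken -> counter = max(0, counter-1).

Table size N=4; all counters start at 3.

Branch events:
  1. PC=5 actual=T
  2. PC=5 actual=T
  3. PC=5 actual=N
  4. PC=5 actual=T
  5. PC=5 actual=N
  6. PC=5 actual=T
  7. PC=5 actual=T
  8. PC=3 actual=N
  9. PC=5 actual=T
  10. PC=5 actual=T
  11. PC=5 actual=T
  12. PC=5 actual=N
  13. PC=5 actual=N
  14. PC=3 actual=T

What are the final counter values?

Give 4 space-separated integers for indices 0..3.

Answer: 3 1 3 3

Derivation:
Ev 1: PC=5 idx=1 pred=T actual=T -> ctr[1]=3
Ev 2: PC=5 idx=1 pred=T actual=T -> ctr[1]=3
Ev 3: PC=5 idx=1 pred=T actual=N -> ctr[1]=2
Ev 4: PC=5 idx=1 pred=T actual=T -> ctr[1]=3
Ev 5: PC=5 idx=1 pred=T actual=N -> ctr[1]=2
Ev 6: PC=5 idx=1 pred=T actual=T -> ctr[1]=3
Ev 7: PC=5 idx=1 pred=T actual=T -> ctr[1]=3
Ev 8: PC=3 idx=3 pred=T actual=N -> ctr[3]=2
Ev 9: PC=5 idx=1 pred=T actual=T -> ctr[1]=3
Ev 10: PC=5 idx=1 pred=T actual=T -> ctr[1]=3
Ev 11: PC=5 idx=1 pred=T actual=T -> ctr[1]=3
Ev 12: PC=5 idx=1 pred=T actual=N -> ctr[1]=2
Ev 13: PC=5 idx=1 pred=T actual=N -> ctr[1]=1
Ev 14: PC=3 idx=3 pred=T actual=T -> ctr[3]=3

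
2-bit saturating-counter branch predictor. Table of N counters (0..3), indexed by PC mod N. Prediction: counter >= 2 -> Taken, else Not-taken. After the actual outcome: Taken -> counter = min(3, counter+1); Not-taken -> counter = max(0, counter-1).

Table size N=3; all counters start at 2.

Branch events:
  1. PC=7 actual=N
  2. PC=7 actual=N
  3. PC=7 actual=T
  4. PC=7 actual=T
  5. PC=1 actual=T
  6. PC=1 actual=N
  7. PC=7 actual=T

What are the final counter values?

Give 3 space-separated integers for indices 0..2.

Ev 1: PC=7 idx=1 pred=T actual=N -> ctr[1]=1
Ev 2: PC=7 idx=1 pred=N actual=N -> ctr[1]=0
Ev 3: PC=7 idx=1 pred=N actual=T -> ctr[1]=1
Ev 4: PC=7 idx=1 pred=N actual=T -> ctr[1]=2
Ev 5: PC=1 idx=1 pred=T actual=T -> ctr[1]=3
Ev 6: PC=1 idx=1 pred=T actual=N -> ctr[1]=2
Ev 7: PC=7 idx=1 pred=T actual=T -> ctr[1]=3

Answer: 2 3 2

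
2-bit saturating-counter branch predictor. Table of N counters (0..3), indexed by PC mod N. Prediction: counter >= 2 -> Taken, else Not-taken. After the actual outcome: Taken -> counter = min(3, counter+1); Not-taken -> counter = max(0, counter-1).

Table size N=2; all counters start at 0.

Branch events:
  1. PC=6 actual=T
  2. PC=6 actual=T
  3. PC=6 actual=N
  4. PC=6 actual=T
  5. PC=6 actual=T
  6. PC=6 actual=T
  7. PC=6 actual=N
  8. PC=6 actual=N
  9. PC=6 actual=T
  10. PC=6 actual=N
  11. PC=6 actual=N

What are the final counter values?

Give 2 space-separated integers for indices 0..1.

Ev 1: PC=6 idx=0 pred=N actual=T -> ctr[0]=1
Ev 2: PC=6 idx=0 pred=N actual=T -> ctr[0]=2
Ev 3: PC=6 idx=0 pred=T actual=N -> ctr[0]=1
Ev 4: PC=6 idx=0 pred=N actual=T -> ctr[0]=2
Ev 5: PC=6 idx=0 pred=T actual=T -> ctr[0]=3
Ev 6: PC=6 idx=0 pred=T actual=T -> ctr[0]=3
Ev 7: PC=6 idx=0 pred=T actual=N -> ctr[0]=2
Ev 8: PC=6 idx=0 pred=T actual=N -> ctr[0]=1
Ev 9: PC=6 idx=0 pred=N actual=T -> ctr[0]=2
Ev 10: PC=6 idx=0 pred=T actual=N -> ctr[0]=1
Ev 11: PC=6 idx=0 pred=N actual=N -> ctr[0]=0

Answer: 0 0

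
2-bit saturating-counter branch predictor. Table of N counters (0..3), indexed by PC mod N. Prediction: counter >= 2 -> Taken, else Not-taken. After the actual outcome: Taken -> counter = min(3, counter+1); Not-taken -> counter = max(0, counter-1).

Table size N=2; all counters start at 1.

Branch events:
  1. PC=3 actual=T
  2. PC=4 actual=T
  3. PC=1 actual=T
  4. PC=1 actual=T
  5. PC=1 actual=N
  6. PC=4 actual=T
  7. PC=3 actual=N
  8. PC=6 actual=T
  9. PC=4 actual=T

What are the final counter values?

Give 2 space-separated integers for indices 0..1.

Ev 1: PC=3 idx=1 pred=N actual=T -> ctr[1]=2
Ev 2: PC=4 idx=0 pred=N actual=T -> ctr[0]=2
Ev 3: PC=1 idx=1 pred=T actual=T -> ctr[1]=3
Ev 4: PC=1 idx=1 pred=T actual=T -> ctr[1]=3
Ev 5: PC=1 idx=1 pred=T actual=N -> ctr[1]=2
Ev 6: PC=4 idx=0 pred=T actual=T -> ctr[0]=3
Ev 7: PC=3 idx=1 pred=T actual=N -> ctr[1]=1
Ev 8: PC=6 idx=0 pred=T actual=T -> ctr[0]=3
Ev 9: PC=4 idx=0 pred=T actual=T -> ctr[0]=3

Answer: 3 1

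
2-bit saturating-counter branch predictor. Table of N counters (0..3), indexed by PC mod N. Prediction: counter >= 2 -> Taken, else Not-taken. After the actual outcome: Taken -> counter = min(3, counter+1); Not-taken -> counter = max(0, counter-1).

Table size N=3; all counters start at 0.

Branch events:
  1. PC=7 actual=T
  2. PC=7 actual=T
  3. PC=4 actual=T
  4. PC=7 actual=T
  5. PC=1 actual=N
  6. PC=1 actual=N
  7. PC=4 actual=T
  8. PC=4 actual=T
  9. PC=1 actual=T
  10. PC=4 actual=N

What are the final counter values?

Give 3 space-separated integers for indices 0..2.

Answer: 0 2 0

Derivation:
Ev 1: PC=7 idx=1 pred=N actual=T -> ctr[1]=1
Ev 2: PC=7 idx=1 pred=N actual=T -> ctr[1]=2
Ev 3: PC=4 idx=1 pred=T actual=T -> ctr[1]=3
Ev 4: PC=7 idx=1 pred=T actual=T -> ctr[1]=3
Ev 5: PC=1 idx=1 pred=T actual=N -> ctr[1]=2
Ev 6: PC=1 idx=1 pred=T actual=N -> ctr[1]=1
Ev 7: PC=4 idx=1 pred=N actual=T -> ctr[1]=2
Ev 8: PC=4 idx=1 pred=T actual=T -> ctr[1]=3
Ev 9: PC=1 idx=1 pred=T actual=T -> ctr[1]=3
Ev 10: PC=4 idx=1 pred=T actual=N -> ctr[1]=2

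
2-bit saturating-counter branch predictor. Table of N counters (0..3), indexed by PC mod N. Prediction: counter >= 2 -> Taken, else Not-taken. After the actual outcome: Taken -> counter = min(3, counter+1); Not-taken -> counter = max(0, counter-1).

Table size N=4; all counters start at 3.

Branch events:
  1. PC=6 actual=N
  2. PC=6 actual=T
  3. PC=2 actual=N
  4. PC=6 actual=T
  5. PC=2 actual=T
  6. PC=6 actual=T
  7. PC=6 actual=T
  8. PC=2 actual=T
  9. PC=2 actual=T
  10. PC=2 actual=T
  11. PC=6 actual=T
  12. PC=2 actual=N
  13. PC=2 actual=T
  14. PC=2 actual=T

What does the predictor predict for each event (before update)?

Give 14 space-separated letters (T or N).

Ev 1: PC=6 idx=2 pred=T actual=N -> ctr[2]=2
Ev 2: PC=6 idx=2 pred=T actual=T -> ctr[2]=3
Ev 3: PC=2 idx=2 pred=T actual=N -> ctr[2]=2
Ev 4: PC=6 idx=2 pred=T actual=T -> ctr[2]=3
Ev 5: PC=2 idx=2 pred=T actual=T -> ctr[2]=3
Ev 6: PC=6 idx=2 pred=T actual=T -> ctr[2]=3
Ev 7: PC=6 idx=2 pred=T actual=T -> ctr[2]=3
Ev 8: PC=2 idx=2 pred=T actual=T -> ctr[2]=3
Ev 9: PC=2 idx=2 pred=T actual=T -> ctr[2]=3
Ev 10: PC=2 idx=2 pred=T actual=T -> ctr[2]=3
Ev 11: PC=6 idx=2 pred=T actual=T -> ctr[2]=3
Ev 12: PC=2 idx=2 pred=T actual=N -> ctr[2]=2
Ev 13: PC=2 idx=2 pred=T actual=T -> ctr[2]=3
Ev 14: PC=2 idx=2 pred=T actual=T -> ctr[2]=3

Answer: T T T T T T T T T T T T T T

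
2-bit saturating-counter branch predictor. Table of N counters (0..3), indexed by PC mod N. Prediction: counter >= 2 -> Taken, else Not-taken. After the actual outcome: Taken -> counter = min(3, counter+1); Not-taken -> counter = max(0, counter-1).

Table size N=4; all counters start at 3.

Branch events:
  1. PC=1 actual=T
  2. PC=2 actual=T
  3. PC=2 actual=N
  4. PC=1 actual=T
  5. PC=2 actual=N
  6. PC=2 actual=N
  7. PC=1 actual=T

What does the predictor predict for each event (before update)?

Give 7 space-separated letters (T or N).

Answer: T T T T T N T

Derivation:
Ev 1: PC=1 idx=1 pred=T actual=T -> ctr[1]=3
Ev 2: PC=2 idx=2 pred=T actual=T -> ctr[2]=3
Ev 3: PC=2 idx=2 pred=T actual=N -> ctr[2]=2
Ev 4: PC=1 idx=1 pred=T actual=T -> ctr[1]=3
Ev 5: PC=2 idx=2 pred=T actual=N -> ctr[2]=1
Ev 6: PC=2 idx=2 pred=N actual=N -> ctr[2]=0
Ev 7: PC=1 idx=1 pred=T actual=T -> ctr[1]=3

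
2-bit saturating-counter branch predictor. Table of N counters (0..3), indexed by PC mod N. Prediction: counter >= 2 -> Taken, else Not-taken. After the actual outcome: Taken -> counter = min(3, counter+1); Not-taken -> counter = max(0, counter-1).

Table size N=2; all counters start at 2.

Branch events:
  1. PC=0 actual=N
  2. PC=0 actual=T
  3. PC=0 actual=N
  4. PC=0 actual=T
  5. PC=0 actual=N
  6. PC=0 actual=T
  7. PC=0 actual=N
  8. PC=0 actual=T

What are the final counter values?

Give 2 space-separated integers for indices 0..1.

Answer: 2 2

Derivation:
Ev 1: PC=0 idx=0 pred=T actual=N -> ctr[0]=1
Ev 2: PC=0 idx=0 pred=N actual=T -> ctr[0]=2
Ev 3: PC=0 idx=0 pred=T actual=N -> ctr[0]=1
Ev 4: PC=0 idx=0 pred=N actual=T -> ctr[0]=2
Ev 5: PC=0 idx=0 pred=T actual=N -> ctr[0]=1
Ev 6: PC=0 idx=0 pred=N actual=T -> ctr[0]=2
Ev 7: PC=0 idx=0 pred=T actual=N -> ctr[0]=1
Ev 8: PC=0 idx=0 pred=N actual=T -> ctr[0]=2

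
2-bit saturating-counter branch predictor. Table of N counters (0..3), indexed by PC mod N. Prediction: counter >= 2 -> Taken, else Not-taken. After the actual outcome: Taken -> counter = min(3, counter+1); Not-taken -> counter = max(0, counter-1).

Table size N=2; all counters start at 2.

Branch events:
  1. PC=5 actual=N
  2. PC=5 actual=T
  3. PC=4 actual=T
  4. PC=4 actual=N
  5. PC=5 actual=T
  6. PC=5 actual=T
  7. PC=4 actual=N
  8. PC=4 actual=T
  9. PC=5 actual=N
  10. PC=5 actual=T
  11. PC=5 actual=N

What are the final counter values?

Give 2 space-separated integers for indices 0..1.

Answer: 2 2

Derivation:
Ev 1: PC=5 idx=1 pred=T actual=N -> ctr[1]=1
Ev 2: PC=5 idx=1 pred=N actual=T -> ctr[1]=2
Ev 3: PC=4 idx=0 pred=T actual=T -> ctr[0]=3
Ev 4: PC=4 idx=0 pred=T actual=N -> ctr[0]=2
Ev 5: PC=5 idx=1 pred=T actual=T -> ctr[1]=3
Ev 6: PC=5 idx=1 pred=T actual=T -> ctr[1]=3
Ev 7: PC=4 idx=0 pred=T actual=N -> ctr[0]=1
Ev 8: PC=4 idx=0 pred=N actual=T -> ctr[0]=2
Ev 9: PC=5 idx=1 pred=T actual=N -> ctr[1]=2
Ev 10: PC=5 idx=1 pred=T actual=T -> ctr[1]=3
Ev 11: PC=5 idx=1 pred=T actual=N -> ctr[1]=2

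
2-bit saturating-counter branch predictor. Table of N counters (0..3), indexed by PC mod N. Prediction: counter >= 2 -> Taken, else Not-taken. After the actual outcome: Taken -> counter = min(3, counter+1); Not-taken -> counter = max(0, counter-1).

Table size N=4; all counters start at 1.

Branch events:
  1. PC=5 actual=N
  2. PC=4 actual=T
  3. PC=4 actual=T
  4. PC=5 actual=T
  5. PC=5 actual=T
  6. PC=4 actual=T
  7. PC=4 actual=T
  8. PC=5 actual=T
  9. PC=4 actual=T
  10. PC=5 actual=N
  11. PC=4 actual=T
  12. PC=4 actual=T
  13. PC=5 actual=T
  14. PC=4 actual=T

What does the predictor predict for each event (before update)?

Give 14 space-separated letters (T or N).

Answer: N N T N N T T T T T T T T T

Derivation:
Ev 1: PC=5 idx=1 pred=N actual=N -> ctr[1]=0
Ev 2: PC=4 idx=0 pred=N actual=T -> ctr[0]=2
Ev 3: PC=4 idx=0 pred=T actual=T -> ctr[0]=3
Ev 4: PC=5 idx=1 pred=N actual=T -> ctr[1]=1
Ev 5: PC=5 idx=1 pred=N actual=T -> ctr[1]=2
Ev 6: PC=4 idx=0 pred=T actual=T -> ctr[0]=3
Ev 7: PC=4 idx=0 pred=T actual=T -> ctr[0]=3
Ev 8: PC=5 idx=1 pred=T actual=T -> ctr[1]=3
Ev 9: PC=4 idx=0 pred=T actual=T -> ctr[0]=3
Ev 10: PC=5 idx=1 pred=T actual=N -> ctr[1]=2
Ev 11: PC=4 idx=0 pred=T actual=T -> ctr[0]=3
Ev 12: PC=4 idx=0 pred=T actual=T -> ctr[0]=3
Ev 13: PC=5 idx=1 pred=T actual=T -> ctr[1]=3
Ev 14: PC=4 idx=0 pred=T actual=T -> ctr[0]=3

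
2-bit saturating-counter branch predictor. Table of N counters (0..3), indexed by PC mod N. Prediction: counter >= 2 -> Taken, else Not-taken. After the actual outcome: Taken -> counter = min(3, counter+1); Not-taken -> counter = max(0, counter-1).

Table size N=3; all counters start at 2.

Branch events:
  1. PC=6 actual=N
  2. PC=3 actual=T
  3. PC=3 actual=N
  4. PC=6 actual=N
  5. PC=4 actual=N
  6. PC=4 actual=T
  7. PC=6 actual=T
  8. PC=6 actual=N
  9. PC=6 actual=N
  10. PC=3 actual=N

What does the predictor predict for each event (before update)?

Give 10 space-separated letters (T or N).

Ev 1: PC=6 idx=0 pred=T actual=N -> ctr[0]=1
Ev 2: PC=3 idx=0 pred=N actual=T -> ctr[0]=2
Ev 3: PC=3 idx=0 pred=T actual=N -> ctr[0]=1
Ev 4: PC=6 idx=0 pred=N actual=N -> ctr[0]=0
Ev 5: PC=4 idx=1 pred=T actual=N -> ctr[1]=1
Ev 6: PC=4 idx=1 pred=N actual=T -> ctr[1]=2
Ev 7: PC=6 idx=0 pred=N actual=T -> ctr[0]=1
Ev 8: PC=6 idx=0 pred=N actual=N -> ctr[0]=0
Ev 9: PC=6 idx=0 pred=N actual=N -> ctr[0]=0
Ev 10: PC=3 idx=0 pred=N actual=N -> ctr[0]=0

Answer: T N T N T N N N N N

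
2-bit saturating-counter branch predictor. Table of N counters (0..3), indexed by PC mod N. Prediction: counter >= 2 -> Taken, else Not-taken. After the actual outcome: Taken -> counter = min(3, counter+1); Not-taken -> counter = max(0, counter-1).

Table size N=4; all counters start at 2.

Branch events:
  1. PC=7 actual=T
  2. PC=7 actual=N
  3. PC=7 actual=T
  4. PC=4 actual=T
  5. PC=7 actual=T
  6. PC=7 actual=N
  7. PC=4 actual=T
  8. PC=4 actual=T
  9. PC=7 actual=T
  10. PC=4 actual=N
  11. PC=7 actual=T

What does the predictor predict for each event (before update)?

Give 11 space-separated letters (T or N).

Answer: T T T T T T T T T T T

Derivation:
Ev 1: PC=7 idx=3 pred=T actual=T -> ctr[3]=3
Ev 2: PC=7 idx=3 pred=T actual=N -> ctr[3]=2
Ev 3: PC=7 idx=3 pred=T actual=T -> ctr[3]=3
Ev 4: PC=4 idx=0 pred=T actual=T -> ctr[0]=3
Ev 5: PC=7 idx=3 pred=T actual=T -> ctr[3]=3
Ev 6: PC=7 idx=3 pred=T actual=N -> ctr[3]=2
Ev 7: PC=4 idx=0 pred=T actual=T -> ctr[0]=3
Ev 8: PC=4 idx=0 pred=T actual=T -> ctr[0]=3
Ev 9: PC=7 idx=3 pred=T actual=T -> ctr[3]=3
Ev 10: PC=4 idx=0 pred=T actual=N -> ctr[0]=2
Ev 11: PC=7 idx=3 pred=T actual=T -> ctr[3]=3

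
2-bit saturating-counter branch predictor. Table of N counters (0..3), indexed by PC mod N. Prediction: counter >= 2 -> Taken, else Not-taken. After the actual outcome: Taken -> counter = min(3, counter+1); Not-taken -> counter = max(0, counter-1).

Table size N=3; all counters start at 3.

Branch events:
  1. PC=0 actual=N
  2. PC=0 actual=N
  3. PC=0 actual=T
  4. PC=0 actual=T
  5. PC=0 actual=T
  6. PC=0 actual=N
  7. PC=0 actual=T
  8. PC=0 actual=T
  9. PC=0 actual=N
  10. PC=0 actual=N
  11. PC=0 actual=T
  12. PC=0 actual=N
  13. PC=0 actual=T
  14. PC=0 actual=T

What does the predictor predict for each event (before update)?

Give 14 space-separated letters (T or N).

Ev 1: PC=0 idx=0 pred=T actual=N -> ctr[0]=2
Ev 2: PC=0 idx=0 pred=T actual=N -> ctr[0]=1
Ev 3: PC=0 idx=0 pred=N actual=T -> ctr[0]=2
Ev 4: PC=0 idx=0 pred=T actual=T -> ctr[0]=3
Ev 5: PC=0 idx=0 pred=T actual=T -> ctr[0]=3
Ev 6: PC=0 idx=0 pred=T actual=N -> ctr[0]=2
Ev 7: PC=0 idx=0 pred=T actual=T -> ctr[0]=3
Ev 8: PC=0 idx=0 pred=T actual=T -> ctr[0]=3
Ev 9: PC=0 idx=0 pred=T actual=N -> ctr[0]=2
Ev 10: PC=0 idx=0 pred=T actual=N -> ctr[0]=1
Ev 11: PC=0 idx=0 pred=N actual=T -> ctr[0]=2
Ev 12: PC=0 idx=0 pred=T actual=N -> ctr[0]=1
Ev 13: PC=0 idx=0 pred=N actual=T -> ctr[0]=2
Ev 14: PC=0 idx=0 pred=T actual=T -> ctr[0]=3

Answer: T T N T T T T T T T N T N T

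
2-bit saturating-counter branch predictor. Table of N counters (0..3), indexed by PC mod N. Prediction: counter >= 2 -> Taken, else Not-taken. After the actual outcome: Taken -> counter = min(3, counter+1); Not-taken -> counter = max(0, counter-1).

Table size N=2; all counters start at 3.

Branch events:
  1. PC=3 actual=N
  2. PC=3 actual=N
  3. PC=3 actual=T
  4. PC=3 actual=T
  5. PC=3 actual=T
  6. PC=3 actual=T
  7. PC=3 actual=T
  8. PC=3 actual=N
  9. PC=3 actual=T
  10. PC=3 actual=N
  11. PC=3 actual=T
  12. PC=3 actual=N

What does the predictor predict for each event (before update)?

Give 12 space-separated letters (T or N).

Ev 1: PC=3 idx=1 pred=T actual=N -> ctr[1]=2
Ev 2: PC=3 idx=1 pred=T actual=N -> ctr[1]=1
Ev 3: PC=3 idx=1 pred=N actual=T -> ctr[1]=2
Ev 4: PC=3 idx=1 pred=T actual=T -> ctr[1]=3
Ev 5: PC=3 idx=1 pred=T actual=T -> ctr[1]=3
Ev 6: PC=3 idx=1 pred=T actual=T -> ctr[1]=3
Ev 7: PC=3 idx=1 pred=T actual=T -> ctr[1]=3
Ev 8: PC=3 idx=1 pred=T actual=N -> ctr[1]=2
Ev 9: PC=3 idx=1 pred=T actual=T -> ctr[1]=3
Ev 10: PC=3 idx=1 pred=T actual=N -> ctr[1]=2
Ev 11: PC=3 idx=1 pred=T actual=T -> ctr[1]=3
Ev 12: PC=3 idx=1 pred=T actual=N -> ctr[1]=2

Answer: T T N T T T T T T T T T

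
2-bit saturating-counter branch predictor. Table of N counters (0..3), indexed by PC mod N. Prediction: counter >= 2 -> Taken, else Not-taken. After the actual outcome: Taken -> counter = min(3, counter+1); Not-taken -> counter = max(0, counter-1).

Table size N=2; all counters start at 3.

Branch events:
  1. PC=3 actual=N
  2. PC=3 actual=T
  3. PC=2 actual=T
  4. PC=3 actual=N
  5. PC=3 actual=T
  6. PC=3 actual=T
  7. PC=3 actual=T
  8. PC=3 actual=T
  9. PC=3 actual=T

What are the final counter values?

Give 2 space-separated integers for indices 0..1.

Ev 1: PC=3 idx=1 pred=T actual=N -> ctr[1]=2
Ev 2: PC=3 idx=1 pred=T actual=T -> ctr[1]=3
Ev 3: PC=2 idx=0 pred=T actual=T -> ctr[0]=3
Ev 4: PC=3 idx=1 pred=T actual=N -> ctr[1]=2
Ev 5: PC=3 idx=1 pred=T actual=T -> ctr[1]=3
Ev 6: PC=3 idx=1 pred=T actual=T -> ctr[1]=3
Ev 7: PC=3 idx=1 pred=T actual=T -> ctr[1]=3
Ev 8: PC=3 idx=1 pred=T actual=T -> ctr[1]=3
Ev 9: PC=3 idx=1 pred=T actual=T -> ctr[1]=3

Answer: 3 3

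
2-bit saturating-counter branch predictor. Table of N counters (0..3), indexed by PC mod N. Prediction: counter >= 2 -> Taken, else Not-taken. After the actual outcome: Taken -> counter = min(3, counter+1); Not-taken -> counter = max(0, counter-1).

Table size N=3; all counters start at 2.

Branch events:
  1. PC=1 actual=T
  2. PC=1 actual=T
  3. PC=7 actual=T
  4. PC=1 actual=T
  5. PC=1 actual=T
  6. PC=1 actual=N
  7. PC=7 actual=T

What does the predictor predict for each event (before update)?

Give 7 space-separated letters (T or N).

Answer: T T T T T T T

Derivation:
Ev 1: PC=1 idx=1 pred=T actual=T -> ctr[1]=3
Ev 2: PC=1 idx=1 pred=T actual=T -> ctr[1]=3
Ev 3: PC=7 idx=1 pred=T actual=T -> ctr[1]=3
Ev 4: PC=1 idx=1 pred=T actual=T -> ctr[1]=3
Ev 5: PC=1 idx=1 pred=T actual=T -> ctr[1]=3
Ev 6: PC=1 idx=1 pred=T actual=N -> ctr[1]=2
Ev 7: PC=7 idx=1 pred=T actual=T -> ctr[1]=3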